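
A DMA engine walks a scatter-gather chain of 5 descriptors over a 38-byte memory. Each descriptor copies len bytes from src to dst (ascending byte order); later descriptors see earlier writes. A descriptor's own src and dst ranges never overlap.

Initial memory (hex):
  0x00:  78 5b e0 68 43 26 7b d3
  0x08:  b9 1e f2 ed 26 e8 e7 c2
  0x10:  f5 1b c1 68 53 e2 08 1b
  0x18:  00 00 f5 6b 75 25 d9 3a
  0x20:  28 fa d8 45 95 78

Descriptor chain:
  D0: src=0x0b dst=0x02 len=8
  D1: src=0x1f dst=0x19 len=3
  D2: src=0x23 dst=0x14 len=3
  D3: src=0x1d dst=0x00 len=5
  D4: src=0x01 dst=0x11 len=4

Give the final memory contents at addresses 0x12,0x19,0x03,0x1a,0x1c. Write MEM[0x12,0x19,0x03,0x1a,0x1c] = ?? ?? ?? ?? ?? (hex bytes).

#0 dst[0x02+8] := {0xed,0x26,0xe8,0xe7,0xc2,0xf5,0x1b,0xc1}
#1 dst[0x19+3] := {0x3a,0x28,0xfa}
#2 dst[0x14+3] := {0x45,0x95,0x78}
#3 dst[0x00+5] := {0x25,0xd9,0x3a,0x28,0xfa}
#4 dst[0x11+4] := {0xd9,0x3a,0x28,0xfa}
query mem[0x12]=0x3a, mem[0x19]=0x3a, mem[0x03]=0x28, mem[0x1a]=0x28, mem[0x1c]=0x75

MEM[0x12,0x19,0x03,0x1a,0x1c] = 3a 3a 28 28 75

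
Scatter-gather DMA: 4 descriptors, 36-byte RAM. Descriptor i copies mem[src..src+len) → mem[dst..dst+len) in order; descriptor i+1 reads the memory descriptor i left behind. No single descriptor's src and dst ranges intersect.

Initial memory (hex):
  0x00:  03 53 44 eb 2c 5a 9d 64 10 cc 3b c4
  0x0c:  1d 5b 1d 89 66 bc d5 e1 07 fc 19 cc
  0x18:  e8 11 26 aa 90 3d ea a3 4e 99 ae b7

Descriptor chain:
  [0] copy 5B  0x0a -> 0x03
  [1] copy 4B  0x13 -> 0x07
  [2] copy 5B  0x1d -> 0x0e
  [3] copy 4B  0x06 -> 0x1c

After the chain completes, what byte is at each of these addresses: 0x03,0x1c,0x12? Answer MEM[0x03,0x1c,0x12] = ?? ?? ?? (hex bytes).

MEM[0x03,0x1c,0x12] = 3b 5b 99

[0] 0x0a->0x03 len=5 : 3b c4 1d 5b 1d
[1] 0x13->0x07 len=4 : e1 07 fc 19
[2] 0x1d->0x0e len=5 : 3d ea a3 4e 99
[3] 0x06->0x1c len=4 : 5b e1 07 fc
query mem[0x03]=0x3b, mem[0x1c]=0x5b, mem[0x12]=0x99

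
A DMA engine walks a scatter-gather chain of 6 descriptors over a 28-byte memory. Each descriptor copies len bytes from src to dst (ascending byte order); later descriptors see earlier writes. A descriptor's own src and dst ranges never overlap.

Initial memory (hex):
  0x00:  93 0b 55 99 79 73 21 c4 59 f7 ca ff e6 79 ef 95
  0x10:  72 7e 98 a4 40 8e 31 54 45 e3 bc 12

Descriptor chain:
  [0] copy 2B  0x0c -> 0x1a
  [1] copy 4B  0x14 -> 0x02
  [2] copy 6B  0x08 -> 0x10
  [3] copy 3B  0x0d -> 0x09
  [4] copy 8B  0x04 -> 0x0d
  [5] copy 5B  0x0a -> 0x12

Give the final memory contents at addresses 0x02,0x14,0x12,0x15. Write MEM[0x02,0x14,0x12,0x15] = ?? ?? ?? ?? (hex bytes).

  after D0: wrote 2B at 0x1a = e679
  after D1: wrote 4B at 0x02 = 408e3154
  after D2: wrote 6B at 0x10 = 59f7caffe679
  after D3: wrote 3B at 0x09 = 79ef95
  after D4: wrote 8B at 0x0d = 315421c45979ef95
  after D5: wrote 5B at 0x12 = ef95e63154
query mem[0x02]=0x40, mem[0x14]=0xe6, mem[0x12]=0xef, mem[0x15]=0x31

MEM[0x02,0x14,0x12,0x15] = 40 e6 ef 31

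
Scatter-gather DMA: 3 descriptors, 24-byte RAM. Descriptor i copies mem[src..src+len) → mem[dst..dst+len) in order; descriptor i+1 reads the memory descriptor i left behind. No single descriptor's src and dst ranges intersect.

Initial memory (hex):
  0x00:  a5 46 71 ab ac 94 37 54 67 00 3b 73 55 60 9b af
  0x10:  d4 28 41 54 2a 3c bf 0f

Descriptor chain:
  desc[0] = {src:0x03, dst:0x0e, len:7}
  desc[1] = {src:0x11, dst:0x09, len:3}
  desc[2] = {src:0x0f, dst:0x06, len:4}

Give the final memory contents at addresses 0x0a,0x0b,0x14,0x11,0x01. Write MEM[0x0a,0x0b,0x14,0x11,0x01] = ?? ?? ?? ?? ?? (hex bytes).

MEM[0x0a,0x0b,0x14,0x11,0x01] = 54 67 00 37 46

  after D0: wrote 7B at 0x0e = abac9437546700
  after D1: wrote 3B at 0x09 = 375467
  after D2: wrote 4B at 0x06 = ac943754
query mem[0x0a]=0x54, mem[0x0b]=0x67, mem[0x14]=0x00, mem[0x11]=0x37, mem[0x01]=0x46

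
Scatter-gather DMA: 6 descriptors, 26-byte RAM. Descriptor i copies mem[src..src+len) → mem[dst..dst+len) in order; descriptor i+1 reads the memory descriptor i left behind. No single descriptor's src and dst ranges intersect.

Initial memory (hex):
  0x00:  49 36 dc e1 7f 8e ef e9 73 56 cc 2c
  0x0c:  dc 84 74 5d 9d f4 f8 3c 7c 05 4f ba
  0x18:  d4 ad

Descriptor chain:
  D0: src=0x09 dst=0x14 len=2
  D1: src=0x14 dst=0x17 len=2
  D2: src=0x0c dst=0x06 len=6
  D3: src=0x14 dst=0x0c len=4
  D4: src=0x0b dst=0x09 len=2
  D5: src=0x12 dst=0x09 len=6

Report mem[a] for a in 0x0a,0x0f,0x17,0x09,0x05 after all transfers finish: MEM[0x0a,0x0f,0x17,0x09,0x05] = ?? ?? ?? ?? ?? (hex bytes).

  after D0: wrote 2B at 0x14 = 56cc
  after D1: wrote 2B at 0x17 = 56cc
  after D2: wrote 6B at 0x06 = dc84745d9df4
  after D3: wrote 4B at 0x0c = 56cc4f56
  after D4: wrote 2B at 0x09 = f456
  after D5: wrote 6B at 0x09 = f83c56cc4f56
query mem[0x0a]=0x3c, mem[0x0f]=0x56, mem[0x17]=0x56, mem[0x09]=0xf8, mem[0x05]=0x8e

MEM[0x0a,0x0f,0x17,0x09,0x05] = 3c 56 56 f8 8e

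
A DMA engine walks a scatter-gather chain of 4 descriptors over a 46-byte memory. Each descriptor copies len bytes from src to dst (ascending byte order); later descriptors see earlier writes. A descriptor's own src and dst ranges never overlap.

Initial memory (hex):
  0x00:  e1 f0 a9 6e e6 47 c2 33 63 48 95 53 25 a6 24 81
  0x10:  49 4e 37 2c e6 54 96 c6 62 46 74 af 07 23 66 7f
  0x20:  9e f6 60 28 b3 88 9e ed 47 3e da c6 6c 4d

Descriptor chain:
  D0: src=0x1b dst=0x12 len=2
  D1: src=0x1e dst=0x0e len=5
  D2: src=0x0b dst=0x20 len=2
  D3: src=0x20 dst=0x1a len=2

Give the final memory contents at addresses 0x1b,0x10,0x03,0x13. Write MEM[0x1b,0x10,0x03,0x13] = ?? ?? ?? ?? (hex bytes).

MEM[0x1b,0x10,0x03,0x13] = 25 9e 6e 07

[0] 0x1b->0x12 len=2 : af 07
[1] 0x1e->0x0e len=5 : 66 7f 9e f6 60
[2] 0x0b->0x20 len=2 : 53 25
[3] 0x20->0x1a len=2 : 53 25
query mem[0x1b]=0x25, mem[0x10]=0x9e, mem[0x03]=0x6e, mem[0x13]=0x07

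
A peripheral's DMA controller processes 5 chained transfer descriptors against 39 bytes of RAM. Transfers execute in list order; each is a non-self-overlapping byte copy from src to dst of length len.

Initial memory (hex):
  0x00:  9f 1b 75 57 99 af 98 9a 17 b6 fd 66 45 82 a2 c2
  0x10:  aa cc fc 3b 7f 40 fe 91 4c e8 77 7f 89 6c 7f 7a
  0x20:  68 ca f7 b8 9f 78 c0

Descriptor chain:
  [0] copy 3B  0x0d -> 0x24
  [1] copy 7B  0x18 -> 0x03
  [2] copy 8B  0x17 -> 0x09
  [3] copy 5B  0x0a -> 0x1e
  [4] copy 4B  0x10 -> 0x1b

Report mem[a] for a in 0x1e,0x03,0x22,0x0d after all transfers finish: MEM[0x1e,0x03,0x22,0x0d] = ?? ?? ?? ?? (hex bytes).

MEM[0x1e,0x03,0x22,0x0d] = 3b 4c 89 7f

D0: mem[0x24..0x26] <- [82 a2 c2]
D1: mem[0x03..0x09] <- [4c e8 77 7f 89 6c 7f]
D2: mem[0x09..0x10] <- [91 4c e8 77 7f 89 6c 7f]
D3: mem[0x1e..0x22] <- [4c e8 77 7f 89]
D4: mem[0x1b..0x1e] <- [7f cc fc 3b]
query mem[0x1e]=0x3b, mem[0x03]=0x4c, mem[0x22]=0x89, mem[0x0d]=0x7f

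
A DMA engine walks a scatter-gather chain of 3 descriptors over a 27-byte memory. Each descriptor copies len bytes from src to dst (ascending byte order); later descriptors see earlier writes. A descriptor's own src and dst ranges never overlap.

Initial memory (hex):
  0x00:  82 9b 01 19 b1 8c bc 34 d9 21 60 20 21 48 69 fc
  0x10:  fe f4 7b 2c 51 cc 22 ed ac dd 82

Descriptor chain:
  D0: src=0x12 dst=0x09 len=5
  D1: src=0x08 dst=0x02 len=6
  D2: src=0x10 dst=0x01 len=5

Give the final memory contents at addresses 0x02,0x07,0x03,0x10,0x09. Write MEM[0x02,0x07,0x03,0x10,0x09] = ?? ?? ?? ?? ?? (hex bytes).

MEM[0x02,0x07,0x03,0x10,0x09] = f4 22 7b fe 7b

#0 dst[0x09+5] := {0x7b,0x2c,0x51,0xcc,0x22}
#1 dst[0x02+6] := {0xd9,0x7b,0x2c,0x51,0xcc,0x22}
#2 dst[0x01+5] := {0xfe,0xf4,0x7b,0x2c,0x51}
query mem[0x02]=0xf4, mem[0x07]=0x22, mem[0x03]=0x7b, mem[0x10]=0xfe, mem[0x09]=0x7b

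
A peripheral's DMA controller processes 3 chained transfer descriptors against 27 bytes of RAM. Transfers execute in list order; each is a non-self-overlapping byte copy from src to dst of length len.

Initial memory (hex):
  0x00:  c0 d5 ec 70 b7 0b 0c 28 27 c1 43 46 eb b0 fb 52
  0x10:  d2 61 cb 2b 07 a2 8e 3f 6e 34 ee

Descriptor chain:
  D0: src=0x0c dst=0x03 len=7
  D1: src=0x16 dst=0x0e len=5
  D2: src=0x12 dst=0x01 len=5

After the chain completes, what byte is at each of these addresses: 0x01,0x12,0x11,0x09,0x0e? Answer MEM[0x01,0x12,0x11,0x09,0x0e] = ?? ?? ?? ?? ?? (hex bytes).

MEM[0x01,0x12,0x11,0x09,0x0e] = ee ee 34 cb 8e

D0: mem[0x03..0x09] <- [eb b0 fb 52 d2 61 cb]
D1: mem[0x0e..0x12] <- [8e 3f 6e 34 ee]
D2: mem[0x01..0x05] <- [ee 2b 07 a2 8e]
query mem[0x01]=0xee, mem[0x12]=0xee, mem[0x11]=0x34, mem[0x09]=0xcb, mem[0x0e]=0x8e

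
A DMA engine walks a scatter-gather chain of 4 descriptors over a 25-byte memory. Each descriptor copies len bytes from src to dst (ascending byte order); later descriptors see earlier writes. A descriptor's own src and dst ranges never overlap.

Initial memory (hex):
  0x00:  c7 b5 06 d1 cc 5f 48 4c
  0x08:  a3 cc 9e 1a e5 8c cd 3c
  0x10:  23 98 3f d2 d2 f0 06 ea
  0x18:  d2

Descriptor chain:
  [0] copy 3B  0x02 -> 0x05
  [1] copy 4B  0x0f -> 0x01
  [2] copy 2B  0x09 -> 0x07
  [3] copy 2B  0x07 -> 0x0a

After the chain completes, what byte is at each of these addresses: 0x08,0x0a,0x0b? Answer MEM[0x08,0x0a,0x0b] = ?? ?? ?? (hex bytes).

MEM[0x08,0x0a,0x0b] = 9e cc 9e

[0] 0x02->0x05 len=3 : 06 d1 cc
[1] 0x0f->0x01 len=4 : 3c 23 98 3f
[2] 0x09->0x07 len=2 : cc 9e
[3] 0x07->0x0a len=2 : cc 9e
query mem[0x08]=0x9e, mem[0x0a]=0xcc, mem[0x0b]=0x9e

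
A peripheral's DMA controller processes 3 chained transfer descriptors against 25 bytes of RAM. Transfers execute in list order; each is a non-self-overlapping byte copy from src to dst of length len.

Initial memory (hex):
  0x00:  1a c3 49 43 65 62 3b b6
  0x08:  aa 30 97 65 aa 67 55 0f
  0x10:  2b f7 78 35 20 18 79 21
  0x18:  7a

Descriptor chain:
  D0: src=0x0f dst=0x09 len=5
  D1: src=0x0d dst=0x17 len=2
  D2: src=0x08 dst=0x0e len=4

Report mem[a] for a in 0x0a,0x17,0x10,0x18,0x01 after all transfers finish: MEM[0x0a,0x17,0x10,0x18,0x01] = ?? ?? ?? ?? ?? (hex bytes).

D0: mem[0x09..0x0d] <- [0f 2b f7 78 35]
D1: mem[0x17..0x18] <- [35 55]
D2: mem[0x0e..0x11] <- [aa 0f 2b f7]
query mem[0x0a]=0x2b, mem[0x17]=0x35, mem[0x10]=0x2b, mem[0x18]=0x55, mem[0x01]=0xc3

MEM[0x0a,0x17,0x10,0x18,0x01] = 2b 35 2b 55 c3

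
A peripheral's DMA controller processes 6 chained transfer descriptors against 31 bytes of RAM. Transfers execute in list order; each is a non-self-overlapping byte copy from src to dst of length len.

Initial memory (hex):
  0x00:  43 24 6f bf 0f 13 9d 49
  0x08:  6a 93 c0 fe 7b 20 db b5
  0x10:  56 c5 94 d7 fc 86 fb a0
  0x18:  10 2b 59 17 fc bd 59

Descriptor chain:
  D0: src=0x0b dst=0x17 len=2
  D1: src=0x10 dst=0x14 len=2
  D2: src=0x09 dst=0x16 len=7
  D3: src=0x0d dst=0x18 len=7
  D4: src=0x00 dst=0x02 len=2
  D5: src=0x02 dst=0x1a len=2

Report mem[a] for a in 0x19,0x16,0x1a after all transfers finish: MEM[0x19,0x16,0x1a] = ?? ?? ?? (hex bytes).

MEM[0x19,0x16,0x1a] = db 93 43

[0] 0x0b->0x17 len=2 : fe 7b
[1] 0x10->0x14 len=2 : 56 c5
[2] 0x09->0x16 len=7 : 93 c0 fe 7b 20 db b5
[3] 0x0d->0x18 len=7 : 20 db b5 56 c5 94 d7
[4] 0x00->0x02 len=2 : 43 24
[5] 0x02->0x1a len=2 : 43 24
query mem[0x19]=0xdb, mem[0x16]=0x93, mem[0x1a]=0x43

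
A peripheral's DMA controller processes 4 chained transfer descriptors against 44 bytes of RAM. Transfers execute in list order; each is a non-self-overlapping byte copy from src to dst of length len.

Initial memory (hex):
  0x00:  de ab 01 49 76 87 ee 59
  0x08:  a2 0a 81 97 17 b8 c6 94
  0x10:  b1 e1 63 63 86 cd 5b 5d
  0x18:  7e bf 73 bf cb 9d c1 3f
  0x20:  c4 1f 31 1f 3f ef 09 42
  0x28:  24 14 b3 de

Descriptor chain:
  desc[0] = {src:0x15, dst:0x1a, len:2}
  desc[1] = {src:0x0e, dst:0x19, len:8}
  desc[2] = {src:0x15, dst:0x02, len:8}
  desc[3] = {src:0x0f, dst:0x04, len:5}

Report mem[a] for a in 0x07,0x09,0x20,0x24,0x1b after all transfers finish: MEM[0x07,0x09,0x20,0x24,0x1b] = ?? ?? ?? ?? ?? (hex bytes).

#0 dst[0x1a+2] := {0xcd,0x5b}
#1 dst[0x19+8] := {0xc6,0x94,0xb1,0xe1,0x63,0x63,0x86,0xcd}
#2 dst[0x02+8] := {0xcd,0x5b,0x5d,0x7e,0xc6,0x94,0xb1,0xe1}
#3 dst[0x04+5] := {0x94,0xb1,0xe1,0x63,0x63}
query mem[0x07]=0x63, mem[0x09]=0xe1, mem[0x20]=0xcd, mem[0x24]=0x3f, mem[0x1b]=0xb1

MEM[0x07,0x09,0x20,0x24,0x1b] = 63 e1 cd 3f b1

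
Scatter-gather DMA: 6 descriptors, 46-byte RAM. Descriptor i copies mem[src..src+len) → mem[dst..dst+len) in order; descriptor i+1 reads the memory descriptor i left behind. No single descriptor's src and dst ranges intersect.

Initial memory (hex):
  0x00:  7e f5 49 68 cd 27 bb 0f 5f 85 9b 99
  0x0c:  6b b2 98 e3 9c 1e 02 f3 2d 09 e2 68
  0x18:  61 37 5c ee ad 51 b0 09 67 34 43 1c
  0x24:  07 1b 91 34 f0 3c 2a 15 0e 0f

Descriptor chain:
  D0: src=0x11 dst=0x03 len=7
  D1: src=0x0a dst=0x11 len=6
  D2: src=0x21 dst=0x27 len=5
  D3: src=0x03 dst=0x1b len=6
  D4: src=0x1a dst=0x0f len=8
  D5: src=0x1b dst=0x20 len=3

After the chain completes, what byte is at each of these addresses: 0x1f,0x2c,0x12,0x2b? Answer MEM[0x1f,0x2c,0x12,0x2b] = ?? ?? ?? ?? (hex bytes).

#0 dst[0x03+7] := {0x1e,0x02,0xf3,0x2d,0x09,0xe2,0x68}
#1 dst[0x11+6] := {0x9b,0x99,0x6b,0xb2,0x98,0xe3}
#2 dst[0x27+5] := {0x34,0x43,0x1c,0x07,0x1b}
#3 dst[0x1b+6] := {0x1e,0x02,0xf3,0x2d,0x09,0xe2}
#4 dst[0x0f+8] := {0x5c,0x1e,0x02,0xf3,0x2d,0x09,0xe2,0x34}
#5 dst[0x20+3] := {0x1e,0x02,0xf3}
query mem[0x1f]=0x09, mem[0x2c]=0x0e, mem[0x12]=0xf3, mem[0x2b]=0x1b

MEM[0x1f,0x2c,0x12,0x2b] = 09 0e f3 1b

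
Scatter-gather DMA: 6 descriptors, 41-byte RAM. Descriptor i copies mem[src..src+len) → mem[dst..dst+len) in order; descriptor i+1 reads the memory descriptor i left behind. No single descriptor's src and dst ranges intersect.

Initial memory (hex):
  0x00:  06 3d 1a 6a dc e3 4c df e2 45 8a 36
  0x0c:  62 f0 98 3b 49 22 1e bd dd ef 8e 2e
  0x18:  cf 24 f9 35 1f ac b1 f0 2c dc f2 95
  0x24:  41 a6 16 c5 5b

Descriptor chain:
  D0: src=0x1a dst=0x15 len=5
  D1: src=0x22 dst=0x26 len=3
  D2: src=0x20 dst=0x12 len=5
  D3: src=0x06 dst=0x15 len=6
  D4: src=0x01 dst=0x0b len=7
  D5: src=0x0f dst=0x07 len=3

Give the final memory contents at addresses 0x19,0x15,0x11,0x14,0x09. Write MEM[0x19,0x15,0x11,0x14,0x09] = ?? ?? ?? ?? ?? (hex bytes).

#0 dst[0x15+5] := {0xf9,0x35,0x1f,0xac,0xb1}
#1 dst[0x26+3] := {0xf2,0x95,0x41}
#2 dst[0x12+5] := {0x2c,0xdc,0xf2,0x95,0x41}
#3 dst[0x15+6] := {0x4c,0xdf,0xe2,0x45,0x8a,0x36}
#4 dst[0x0b+7] := {0x3d,0x1a,0x6a,0xdc,0xe3,0x4c,0xdf}
#5 dst[0x07+3] := {0xe3,0x4c,0xdf}
query mem[0x19]=0x8a, mem[0x15]=0x4c, mem[0x11]=0xdf, mem[0x14]=0xf2, mem[0x09]=0xdf

MEM[0x19,0x15,0x11,0x14,0x09] = 8a 4c df f2 df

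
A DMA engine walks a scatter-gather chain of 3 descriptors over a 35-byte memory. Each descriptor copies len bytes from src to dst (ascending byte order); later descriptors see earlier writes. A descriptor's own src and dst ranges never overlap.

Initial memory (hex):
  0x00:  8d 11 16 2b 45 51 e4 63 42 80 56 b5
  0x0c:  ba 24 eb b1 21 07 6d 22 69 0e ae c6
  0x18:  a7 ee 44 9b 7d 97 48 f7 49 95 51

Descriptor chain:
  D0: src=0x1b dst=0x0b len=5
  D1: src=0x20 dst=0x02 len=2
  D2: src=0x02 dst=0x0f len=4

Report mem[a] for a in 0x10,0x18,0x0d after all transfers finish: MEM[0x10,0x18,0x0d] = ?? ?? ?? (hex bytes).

#0 dst[0x0b+5] := {0x9b,0x7d,0x97,0x48,0xf7}
#1 dst[0x02+2] := {0x49,0x95}
#2 dst[0x0f+4] := {0x49,0x95,0x45,0x51}
query mem[0x10]=0x95, mem[0x18]=0xa7, mem[0x0d]=0x97

MEM[0x10,0x18,0x0d] = 95 a7 97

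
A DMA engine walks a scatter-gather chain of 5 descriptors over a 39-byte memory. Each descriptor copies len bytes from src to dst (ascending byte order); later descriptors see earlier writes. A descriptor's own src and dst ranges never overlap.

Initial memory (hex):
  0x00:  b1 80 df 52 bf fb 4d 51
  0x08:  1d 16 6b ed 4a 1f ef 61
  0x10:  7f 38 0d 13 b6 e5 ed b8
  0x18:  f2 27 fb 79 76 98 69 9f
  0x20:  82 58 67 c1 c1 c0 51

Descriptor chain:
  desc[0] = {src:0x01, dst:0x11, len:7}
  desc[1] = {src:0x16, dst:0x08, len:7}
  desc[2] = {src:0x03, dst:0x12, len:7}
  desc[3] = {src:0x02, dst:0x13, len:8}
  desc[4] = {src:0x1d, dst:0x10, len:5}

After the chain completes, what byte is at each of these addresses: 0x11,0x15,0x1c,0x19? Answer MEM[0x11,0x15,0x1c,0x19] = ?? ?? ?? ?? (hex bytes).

MEM[0x11,0x15,0x1c,0x19] = 69 bf 76 4d

[0] 0x01->0x11 len=7 : 80 df 52 bf fb 4d 51
[1] 0x16->0x08 len=7 : 4d 51 f2 27 fb 79 76
[2] 0x03->0x12 len=7 : 52 bf fb 4d 51 4d 51
[3] 0x02->0x13 len=8 : df 52 bf fb 4d 51 4d 51
[4] 0x1d->0x10 len=5 : 98 69 9f 82 58
query mem[0x11]=0x69, mem[0x15]=0xbf, mem[0x1c]=0x76, mem[0x19]=0x4d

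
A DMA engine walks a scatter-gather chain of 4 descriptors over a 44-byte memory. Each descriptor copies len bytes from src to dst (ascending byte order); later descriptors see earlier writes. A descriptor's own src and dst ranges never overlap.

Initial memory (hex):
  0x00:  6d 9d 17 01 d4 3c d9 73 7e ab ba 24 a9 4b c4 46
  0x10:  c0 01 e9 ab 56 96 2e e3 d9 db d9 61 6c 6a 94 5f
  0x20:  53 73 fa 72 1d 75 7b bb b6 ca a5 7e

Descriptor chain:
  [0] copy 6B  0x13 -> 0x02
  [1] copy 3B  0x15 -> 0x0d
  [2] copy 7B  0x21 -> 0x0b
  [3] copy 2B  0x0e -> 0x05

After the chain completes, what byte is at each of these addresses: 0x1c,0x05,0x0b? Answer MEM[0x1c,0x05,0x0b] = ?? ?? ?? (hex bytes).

MEM[0x1c,0x05,0x0b] = 6c 1d 73

  after D0: wrote 6B at 0x02 = ab56962ee3d9
  after D1: wrote 3B at 0x0d = 962ee3
  after D2: wrote 7B at 0x0b = 73fa721d757bbb
  after D3: wrote 2B at 0x05 = 1d75
query mem[0x1c]=0x6c, mem[0x05]=0x1d, mem[0x0b]=0x73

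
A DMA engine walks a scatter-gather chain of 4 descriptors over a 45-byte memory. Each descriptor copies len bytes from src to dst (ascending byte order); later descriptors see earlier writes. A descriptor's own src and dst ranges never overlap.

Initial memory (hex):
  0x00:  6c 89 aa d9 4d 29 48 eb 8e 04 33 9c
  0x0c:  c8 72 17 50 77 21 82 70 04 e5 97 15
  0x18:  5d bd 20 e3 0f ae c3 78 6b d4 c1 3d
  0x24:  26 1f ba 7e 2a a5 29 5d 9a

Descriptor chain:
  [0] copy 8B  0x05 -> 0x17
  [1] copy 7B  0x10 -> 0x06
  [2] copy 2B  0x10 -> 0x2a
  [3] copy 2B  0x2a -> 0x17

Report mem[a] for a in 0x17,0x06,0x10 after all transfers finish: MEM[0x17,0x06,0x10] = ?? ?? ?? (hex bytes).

#0 dst[0x17+8] := {0x29,0x48,0xeb,0x8e,0x04,0x33,0x9c,0xc8}
#1 dst[0x06+7] := {0x77,0x21,0x82,0x70,0x04,0xe5,0x97}
#2 dst[0x2a+2] := {0x77,0x21}
#3 dst[0x17+2] := {0x77,0x21}
query mem[0x17]=0x77, mem[0x06]=0x77, mem[0x10]=0x77

MEM[0x17,0x06,0x10] = 77 77 77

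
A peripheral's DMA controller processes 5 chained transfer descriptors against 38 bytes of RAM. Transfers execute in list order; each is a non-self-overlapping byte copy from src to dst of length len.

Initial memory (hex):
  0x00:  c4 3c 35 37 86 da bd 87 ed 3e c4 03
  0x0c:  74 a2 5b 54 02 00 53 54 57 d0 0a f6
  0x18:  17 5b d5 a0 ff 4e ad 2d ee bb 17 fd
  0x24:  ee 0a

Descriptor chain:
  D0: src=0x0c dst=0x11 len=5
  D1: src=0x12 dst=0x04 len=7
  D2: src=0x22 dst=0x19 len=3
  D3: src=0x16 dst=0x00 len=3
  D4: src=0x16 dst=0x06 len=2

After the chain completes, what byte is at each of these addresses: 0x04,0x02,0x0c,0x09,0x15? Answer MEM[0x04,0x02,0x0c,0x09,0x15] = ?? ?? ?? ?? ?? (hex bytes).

[0] 0x0c->0x11 len=5 : 74 a2 5b 54 02
[1] 0x12->0x04 len=7 : a2 5b 54 02 0a f6 17
[2] 0x22->0x19 len=3 : 17 fd ee
[3] 0x16->0x00 len=3 : 0a f6 17
[4] 0x16->0x06 len=2 : 0a f6
query mem[0x04]=0xa2, mem[0x02]=0x17, mem[0x0c]=0x74, mem[0x09]=0xf6, mem[0x15]=0x02

MEM[0x04,0x02,0x0c,0x09,0x15] = a2 17 74 f6 02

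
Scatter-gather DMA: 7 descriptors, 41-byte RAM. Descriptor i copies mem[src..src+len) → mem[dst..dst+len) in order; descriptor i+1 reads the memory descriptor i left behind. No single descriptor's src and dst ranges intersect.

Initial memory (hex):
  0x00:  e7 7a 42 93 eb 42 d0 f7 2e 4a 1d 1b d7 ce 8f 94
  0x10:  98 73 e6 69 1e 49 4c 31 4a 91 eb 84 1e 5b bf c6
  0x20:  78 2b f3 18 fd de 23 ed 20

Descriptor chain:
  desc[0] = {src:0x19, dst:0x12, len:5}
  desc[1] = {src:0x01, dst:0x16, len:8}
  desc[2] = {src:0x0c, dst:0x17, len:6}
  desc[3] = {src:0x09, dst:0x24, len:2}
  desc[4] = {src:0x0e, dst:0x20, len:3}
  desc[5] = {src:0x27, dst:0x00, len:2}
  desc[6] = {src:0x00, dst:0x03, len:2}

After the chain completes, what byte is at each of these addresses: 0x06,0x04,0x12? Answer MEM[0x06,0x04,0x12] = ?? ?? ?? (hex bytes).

MEM[0x06,0x04,0x12] = d0 20 91

  after D0: wrote 5B at 0x12 = 91eb841e5b
  after D1: wrote 8B at 0x16 = 7a4293eb42d0f72e
  after D2: wrote 6B at 0x17 = d7ce8f949873
  after D3: wrote 2B at 0x24 = 4a1d
  after D4: wrote 3B at 0x20 = 8f9498
  after D5: wrote 2B at 0x00 = ed20
  after D6: wrote 2B at 0x03 = ed20
query mem[0x06]=0xd0, mem[0x04]=0x20, mem[0x12]=0x91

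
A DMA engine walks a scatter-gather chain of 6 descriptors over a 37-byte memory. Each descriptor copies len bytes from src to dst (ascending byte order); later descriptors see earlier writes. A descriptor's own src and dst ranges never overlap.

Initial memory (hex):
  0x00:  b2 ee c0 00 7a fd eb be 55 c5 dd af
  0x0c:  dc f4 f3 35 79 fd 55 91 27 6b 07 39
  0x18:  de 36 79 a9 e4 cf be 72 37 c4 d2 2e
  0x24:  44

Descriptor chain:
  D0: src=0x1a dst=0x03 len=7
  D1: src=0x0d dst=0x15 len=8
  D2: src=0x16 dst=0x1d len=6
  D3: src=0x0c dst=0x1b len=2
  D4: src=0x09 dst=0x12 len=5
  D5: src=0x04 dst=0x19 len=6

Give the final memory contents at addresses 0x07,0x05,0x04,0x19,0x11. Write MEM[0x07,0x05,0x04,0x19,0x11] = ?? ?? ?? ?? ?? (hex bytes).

MEM[0x07,0x05,0x04,0x19,0x11] = be e4 a9 a9 fd

  after D0: wrote 7B at 0x03 = 79a9e4cfbe7237
  after D1: wrote 8B at 0x15 = f4f33579fd559127
  after D2: wrote 6B at 0x1d = f33579fd5591
  after D3: wrote 2B at 0x1b = dcf4
  after D4: wrote 5B at 0x12 = 37ddafdcf4
  after D5: wrote 6B at 0x19 = a9e4cfbe7237
query mem[0x07]=0xbe, mem[0x05]=0xe4, mem[0x04]=0xa9, mem[0x19]=0xa9, mem[0x11]=0xfd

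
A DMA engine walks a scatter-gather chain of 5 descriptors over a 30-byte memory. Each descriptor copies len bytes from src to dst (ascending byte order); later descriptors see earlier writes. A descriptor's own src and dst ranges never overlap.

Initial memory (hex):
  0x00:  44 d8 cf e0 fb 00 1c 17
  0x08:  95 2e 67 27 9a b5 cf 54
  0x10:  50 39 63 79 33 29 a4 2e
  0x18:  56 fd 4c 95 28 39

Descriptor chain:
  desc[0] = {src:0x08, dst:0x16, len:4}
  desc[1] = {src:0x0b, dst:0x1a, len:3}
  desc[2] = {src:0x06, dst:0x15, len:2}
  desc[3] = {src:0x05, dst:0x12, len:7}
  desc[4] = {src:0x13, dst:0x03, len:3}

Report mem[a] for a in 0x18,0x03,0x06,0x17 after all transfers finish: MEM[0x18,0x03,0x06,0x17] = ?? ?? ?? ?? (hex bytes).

#0 dst[0x16+4] := {0x95,0x2e,0x67,0x27}
#1 dst[0x1a+3] := {0x27,0x9a,0xb5}
#2 dst[0x15+2] := {0x1c,0x17}
#3 dst[0x12+7] := {0x00,0x1c,0x17,0x95,0x2e,0x67,0x27}
#4 dst[0x03+3] := {0x1c,0x17,0x95}
query mem[0x18]=0x27, mem[0x03]=0x1c, mem[0x06]=0x1c, mem[0x17]=0x67

MEM[0x18,0x03,0x06,0x17] = 27 1c 1c 67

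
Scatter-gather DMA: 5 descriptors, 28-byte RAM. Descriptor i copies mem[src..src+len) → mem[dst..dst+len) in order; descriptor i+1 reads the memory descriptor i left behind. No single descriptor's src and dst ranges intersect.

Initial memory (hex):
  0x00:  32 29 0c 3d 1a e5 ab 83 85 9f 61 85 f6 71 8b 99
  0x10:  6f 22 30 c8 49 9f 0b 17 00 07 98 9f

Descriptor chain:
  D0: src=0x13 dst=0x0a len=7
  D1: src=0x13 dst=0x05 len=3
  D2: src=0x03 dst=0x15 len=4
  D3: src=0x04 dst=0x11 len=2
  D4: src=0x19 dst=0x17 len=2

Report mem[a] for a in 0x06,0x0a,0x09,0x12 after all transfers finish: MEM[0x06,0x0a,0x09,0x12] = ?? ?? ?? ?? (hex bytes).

MEM[0x06,0x0a,0x09,0x12] = 49 c8 9f c8

  after D0: wrote 7B at 0x0a = c8499f0b170007
  after D1: wrote 3B at 0x05 = c8499f
  after D2: wrote 4B at 0x15 = 3d1ac849
  after D3: wrote 2B at 0x11 = 1ac8
  after D4: wrote 2B at 0x17 = 0798
query mem[0x06]=0x49, mem[0x0a]=0xc8, mem[0x09]=0x9f, mem[0x12]=0xc8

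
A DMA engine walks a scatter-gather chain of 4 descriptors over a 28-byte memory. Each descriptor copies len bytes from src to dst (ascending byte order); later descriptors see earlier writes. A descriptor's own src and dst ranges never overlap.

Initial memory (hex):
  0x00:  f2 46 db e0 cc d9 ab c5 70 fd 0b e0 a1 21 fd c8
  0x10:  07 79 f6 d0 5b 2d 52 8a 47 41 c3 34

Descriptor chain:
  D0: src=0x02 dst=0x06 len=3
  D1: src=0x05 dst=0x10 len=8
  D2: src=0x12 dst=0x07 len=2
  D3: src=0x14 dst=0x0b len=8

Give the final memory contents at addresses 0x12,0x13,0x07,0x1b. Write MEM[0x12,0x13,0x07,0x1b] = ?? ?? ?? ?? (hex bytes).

MEM[0x12,0x13,0x07,0x1b] = 34 cc e0 34

  after D0: wrote 3B at 0x06 = dbe0cc
  after D1: wrote 8B at 0x10 = d9dbe0ccfd0be0a1
  after D2: wrote 2B at 0x07 = e0cc
  after D3: wrote 8B at 0x0b = fd0be0a14741c334
query mem[0x12]=0x34, mem[0x13]=0xcc, mem[0x07]=0xe0, mem[0x1b]=0x34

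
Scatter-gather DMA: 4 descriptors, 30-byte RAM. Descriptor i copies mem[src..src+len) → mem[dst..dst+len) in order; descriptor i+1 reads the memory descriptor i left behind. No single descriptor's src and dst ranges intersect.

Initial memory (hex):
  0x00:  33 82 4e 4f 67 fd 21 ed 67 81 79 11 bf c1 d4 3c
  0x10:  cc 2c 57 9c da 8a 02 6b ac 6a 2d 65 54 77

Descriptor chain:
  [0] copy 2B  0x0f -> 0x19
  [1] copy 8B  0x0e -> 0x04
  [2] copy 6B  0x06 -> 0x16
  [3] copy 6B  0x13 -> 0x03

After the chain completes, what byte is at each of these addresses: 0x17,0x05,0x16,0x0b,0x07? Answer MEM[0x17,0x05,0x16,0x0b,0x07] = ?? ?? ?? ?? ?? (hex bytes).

MEM[0x17,0x05,0x16,0x0b,0x07] = 2c 8a cc 8a 2c

#0 dst[0x19+2] := {0x3c,0xcc}
#1 dst[0x04+8] := {0xd4,0x3c,0xcc,0x2c,0x57,0x9c,0xda,0x8a}
#2 dst[0x16+6] := {0xcc,0x2c,0x57,0x9c,0xda,0x8a}
#3 dst[0x03+6] := {0x9c,0xda,0x8a,0xcc,0x2c,0x57}
query mem[0x17]=0x2c, mem[0x05]=0x8a, mem[0x16]=0xcc, mem[0x0b]=0x8a, mem[0x07]=0x2c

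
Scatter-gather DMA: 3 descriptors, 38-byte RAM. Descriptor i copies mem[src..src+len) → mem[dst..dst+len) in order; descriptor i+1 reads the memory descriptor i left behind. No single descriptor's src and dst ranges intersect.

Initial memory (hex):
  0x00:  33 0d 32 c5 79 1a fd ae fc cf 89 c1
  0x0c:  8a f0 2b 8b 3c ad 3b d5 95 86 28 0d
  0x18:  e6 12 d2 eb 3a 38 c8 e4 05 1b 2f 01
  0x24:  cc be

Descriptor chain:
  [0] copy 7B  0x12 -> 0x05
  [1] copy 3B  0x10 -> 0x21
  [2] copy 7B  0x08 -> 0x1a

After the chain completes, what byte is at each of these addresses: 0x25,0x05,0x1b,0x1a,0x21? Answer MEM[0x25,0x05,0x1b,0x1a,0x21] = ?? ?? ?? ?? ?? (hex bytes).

  after D0: wrote 7B at 0x05 = 3bd59586280de6
  after D1: wrote 3B at 0x21 = 3cad3b
  after D2: wrote 7B at 0x1a = 86280de68af02b
query mem[0x25]=0xbe, mem[0x05]=0x3b, mem[0x1b]=0x28, mem[0x1a]=0x86, mem[0x21]=0x3c

MEM[0x25,0x05,0x1b,0x1a,0x21] = be 3b 28 86 3c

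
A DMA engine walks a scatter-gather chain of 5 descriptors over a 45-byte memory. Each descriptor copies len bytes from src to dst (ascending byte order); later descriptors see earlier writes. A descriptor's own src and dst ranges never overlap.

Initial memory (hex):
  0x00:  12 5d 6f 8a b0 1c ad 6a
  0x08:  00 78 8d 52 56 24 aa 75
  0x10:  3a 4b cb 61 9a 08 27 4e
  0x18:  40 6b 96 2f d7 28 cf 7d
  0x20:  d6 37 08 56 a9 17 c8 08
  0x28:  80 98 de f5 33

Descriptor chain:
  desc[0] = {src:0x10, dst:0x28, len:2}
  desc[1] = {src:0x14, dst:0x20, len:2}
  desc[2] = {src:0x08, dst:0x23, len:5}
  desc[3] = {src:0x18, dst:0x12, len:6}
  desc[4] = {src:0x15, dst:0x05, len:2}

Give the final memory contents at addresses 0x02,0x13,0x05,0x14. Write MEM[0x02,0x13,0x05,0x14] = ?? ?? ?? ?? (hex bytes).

[0] 0x10->0x28 len=2 : 3a 4b
[1] 0x14->0x20 len=2 : 9a 08
[2] 0x08->0x23 len=5 : 00 78 8d 52 56
[3] 0x18->0x12 len=6 : 40 6b 96 2f d7 28
[4] 0x15->0x05 len=2 : 2f d7
query mem[0x02]=0x6f, mem[0x13]=0x6b, mem[0x05]=0x2f, mem[0x14]=0x96

MEM[0x02,0x13,0x05,0x14] = 6f 6b 2f 96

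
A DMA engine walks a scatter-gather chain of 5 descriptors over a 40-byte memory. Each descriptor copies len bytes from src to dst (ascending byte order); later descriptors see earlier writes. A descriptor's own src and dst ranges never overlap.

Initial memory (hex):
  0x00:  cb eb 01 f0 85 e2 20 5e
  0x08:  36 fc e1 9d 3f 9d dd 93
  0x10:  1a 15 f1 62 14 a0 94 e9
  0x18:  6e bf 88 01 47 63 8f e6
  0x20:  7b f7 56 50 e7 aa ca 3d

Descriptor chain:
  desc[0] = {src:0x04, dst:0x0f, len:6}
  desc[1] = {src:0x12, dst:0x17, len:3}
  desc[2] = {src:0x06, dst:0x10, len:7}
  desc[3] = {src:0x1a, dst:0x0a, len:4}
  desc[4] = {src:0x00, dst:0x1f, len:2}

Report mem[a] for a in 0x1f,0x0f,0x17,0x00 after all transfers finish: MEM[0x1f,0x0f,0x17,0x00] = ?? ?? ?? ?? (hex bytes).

  after D0: wrote 6B at 0x0f = 85e2205e36fc
  after D1: wrote 3B at 0x17 = 5e36fc
  after D2: wrote 7B at 0x10 = 205e36fce19d3f
  after D3: wrote 4B at 0x0a = 88014763
  after D4: wrote 2B at 0x1f = cbeb
query mem[0x1f]=0xcb, mem[0x0f]=0x85, mem[0x17]=0x5e, mem[0x00]=0xcb

MEM[0x1f,0x0f,0x17,0x00] = cb 85 5e cb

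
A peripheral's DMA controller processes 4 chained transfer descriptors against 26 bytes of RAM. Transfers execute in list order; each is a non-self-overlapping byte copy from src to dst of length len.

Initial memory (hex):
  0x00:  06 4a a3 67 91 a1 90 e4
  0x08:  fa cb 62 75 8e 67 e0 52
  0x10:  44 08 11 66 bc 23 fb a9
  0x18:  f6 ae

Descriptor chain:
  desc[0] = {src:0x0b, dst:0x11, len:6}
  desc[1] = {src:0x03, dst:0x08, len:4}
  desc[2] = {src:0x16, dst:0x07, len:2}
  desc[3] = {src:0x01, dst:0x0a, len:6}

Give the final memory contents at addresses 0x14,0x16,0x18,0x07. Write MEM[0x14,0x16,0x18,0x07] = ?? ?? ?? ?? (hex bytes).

  after D0: wrote 6B at 0x11 = 758e67e05244
  after D1: wrote 4B at 0x08 = 6791a190
  after D2: wrote 2B at 0x07 = 44a9
  after D3: wrote 6B at 0x0a = 4aa36791a190
query mem[0x14]=0xe0, mem[0x16]=0x44, mem[0x18]=0xf6, mem[0x07]=0x44

MEM[0x14,0x16,0x18,0x07] = e0 44 f6 44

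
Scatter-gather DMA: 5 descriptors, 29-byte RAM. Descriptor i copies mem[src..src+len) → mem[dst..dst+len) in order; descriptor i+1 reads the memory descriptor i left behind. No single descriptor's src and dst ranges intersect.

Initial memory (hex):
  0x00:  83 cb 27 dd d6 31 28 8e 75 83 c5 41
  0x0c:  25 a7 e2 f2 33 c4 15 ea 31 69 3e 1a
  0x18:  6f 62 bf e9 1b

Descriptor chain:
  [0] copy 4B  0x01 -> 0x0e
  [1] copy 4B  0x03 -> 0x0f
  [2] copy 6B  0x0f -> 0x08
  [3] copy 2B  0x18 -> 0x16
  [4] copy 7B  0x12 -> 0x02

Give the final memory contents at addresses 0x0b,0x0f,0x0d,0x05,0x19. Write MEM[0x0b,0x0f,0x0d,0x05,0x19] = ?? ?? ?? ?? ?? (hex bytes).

MEM[0x0b,0x0f,0x0d,0x05,0x19] = 28 dd 31 69 62

D0: mem[0x0e..0x11] <- [cb 27 dd d6]
D1: mem[0x0f..0x12] <- [dd d6 31 28]
D2: mem[0x08..0x0d] <- [dd d6 31 28 ea 31]
D3: mem[0x16..0x17] <- [6f 62]
D4: mem[0x02..0x08] <- [28 ea 31 69 6f 62 6f]
query mem[0x0b]=0x28, mem[0x0f]=0xdd, mem[0x0d]=0x31, mem[0x05]=0x69, mem[0x19]=0x62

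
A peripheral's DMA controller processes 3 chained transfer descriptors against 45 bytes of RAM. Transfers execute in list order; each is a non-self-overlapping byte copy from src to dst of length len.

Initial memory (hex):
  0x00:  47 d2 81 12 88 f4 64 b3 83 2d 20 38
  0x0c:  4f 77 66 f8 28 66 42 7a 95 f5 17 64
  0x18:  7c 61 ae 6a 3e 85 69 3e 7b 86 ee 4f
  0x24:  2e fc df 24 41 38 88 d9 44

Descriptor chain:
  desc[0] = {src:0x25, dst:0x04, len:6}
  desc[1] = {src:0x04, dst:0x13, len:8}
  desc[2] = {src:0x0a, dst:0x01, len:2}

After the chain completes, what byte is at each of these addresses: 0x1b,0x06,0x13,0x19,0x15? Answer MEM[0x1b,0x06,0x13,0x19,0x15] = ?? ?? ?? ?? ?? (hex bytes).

D0: mem[0x04..0x09] <- [fc df 24 41 38 88]
D1: mem[0x13..0x1a] <- [fc df 24 41 38 88 20 38]
D2: mem[0x01..0x02] <- [20 38]
query mem[0x1b]=0x6a, mem[0x06]=0x24, mem[0x13]=0xfc, mem[0x19]=0x20, mem[0x15]=0x24

MEM[0x1b,0x06,0x13,0x19,0x15] = 6a 24 fc 20 24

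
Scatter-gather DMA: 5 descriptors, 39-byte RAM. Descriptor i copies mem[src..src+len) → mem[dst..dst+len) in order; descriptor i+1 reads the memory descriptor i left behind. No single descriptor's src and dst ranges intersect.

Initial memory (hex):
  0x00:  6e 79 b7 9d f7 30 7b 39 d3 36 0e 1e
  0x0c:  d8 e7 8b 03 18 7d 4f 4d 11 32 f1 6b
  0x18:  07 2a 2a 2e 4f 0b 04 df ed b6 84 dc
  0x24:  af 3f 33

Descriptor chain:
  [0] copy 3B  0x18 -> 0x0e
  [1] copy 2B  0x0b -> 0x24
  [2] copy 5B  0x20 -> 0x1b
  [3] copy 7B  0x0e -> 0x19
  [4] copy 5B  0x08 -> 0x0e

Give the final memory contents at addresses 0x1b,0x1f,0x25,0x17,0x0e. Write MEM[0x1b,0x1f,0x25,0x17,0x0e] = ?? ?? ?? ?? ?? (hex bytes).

MEM[0x1b,0x1f,0x25,0x17,0x0e] = 2a 11 d8 6b d3

  after D0: wrote 3B at 0x0e = 072a2a
  after D1: wrote 2B at 0x24 = 1ed8
  after D2: wrote 5B at 0x1b = edb684dc1e
  after D3: wrote 7B at 0x19 = 072a2a7d4f4d11
  after D4: wrote 5B at 0x0e = d3360e1ed8
query mem[0x1b]=0x2a, mem[0x1f]=0x11, mem[0x25]=0xd8, mem[0x17]=0x6b, mem[0x0e]=0xd3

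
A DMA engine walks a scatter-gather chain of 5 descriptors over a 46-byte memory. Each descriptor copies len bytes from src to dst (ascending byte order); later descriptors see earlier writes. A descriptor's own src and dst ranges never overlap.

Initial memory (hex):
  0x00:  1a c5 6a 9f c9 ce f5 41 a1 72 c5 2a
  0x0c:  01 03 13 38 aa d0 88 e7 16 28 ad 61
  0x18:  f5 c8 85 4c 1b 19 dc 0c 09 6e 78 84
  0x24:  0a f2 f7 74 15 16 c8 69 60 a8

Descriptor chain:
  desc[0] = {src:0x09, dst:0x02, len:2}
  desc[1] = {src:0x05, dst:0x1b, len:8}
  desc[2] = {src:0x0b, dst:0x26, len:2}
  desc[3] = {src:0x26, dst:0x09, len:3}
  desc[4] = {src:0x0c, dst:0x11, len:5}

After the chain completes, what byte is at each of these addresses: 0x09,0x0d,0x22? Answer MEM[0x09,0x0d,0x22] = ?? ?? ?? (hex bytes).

MEM[0x09,0x0d,0x22] = 2a 03 01

#0 dst[0x02+2] := {0x72,0xc5}
#1 dst[0x1b+8] := {0xce,0xf5,0x41,0xa1,0x72,0xc5,0x2a,0x01}
#2 dst[0x26+2] := {0x2a,0x01}
#3 dst[0x09+3] := {0x2a,0x01,0x15}
#4 dst[0x11+5] := {0x01,0x03,0x13,0x38,0xaa}
query mem[0x09]=0x2a, mem[0x0d]=0x03, mem[0x22]=0x01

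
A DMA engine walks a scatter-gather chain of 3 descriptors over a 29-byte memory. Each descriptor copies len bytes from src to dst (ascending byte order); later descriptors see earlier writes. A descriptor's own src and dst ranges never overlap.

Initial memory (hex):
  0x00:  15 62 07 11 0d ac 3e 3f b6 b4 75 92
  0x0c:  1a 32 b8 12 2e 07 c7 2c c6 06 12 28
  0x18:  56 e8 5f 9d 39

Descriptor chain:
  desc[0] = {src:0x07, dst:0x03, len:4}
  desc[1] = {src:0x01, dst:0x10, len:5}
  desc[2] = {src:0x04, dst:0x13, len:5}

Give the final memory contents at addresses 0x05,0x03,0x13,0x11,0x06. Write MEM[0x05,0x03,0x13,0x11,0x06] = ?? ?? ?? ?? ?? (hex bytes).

[0] 0x07->0x03 len=4 : 3f b6 b4 75
[1] 0x01->0x10 len=5 : 62 07 3f b6 b4
[2] 0x04->0x13 len=5 : b6 b4 75 3f b6
query mem[0x05]=0xb4, mem[0x03]=0x3f, mem[0x13]=0xb6, mem[0x11]=0x07, mem[0x06]=0x75

MEM[0x05,0x03,0x13,0x11,0x06] = b4 3f b6 07 75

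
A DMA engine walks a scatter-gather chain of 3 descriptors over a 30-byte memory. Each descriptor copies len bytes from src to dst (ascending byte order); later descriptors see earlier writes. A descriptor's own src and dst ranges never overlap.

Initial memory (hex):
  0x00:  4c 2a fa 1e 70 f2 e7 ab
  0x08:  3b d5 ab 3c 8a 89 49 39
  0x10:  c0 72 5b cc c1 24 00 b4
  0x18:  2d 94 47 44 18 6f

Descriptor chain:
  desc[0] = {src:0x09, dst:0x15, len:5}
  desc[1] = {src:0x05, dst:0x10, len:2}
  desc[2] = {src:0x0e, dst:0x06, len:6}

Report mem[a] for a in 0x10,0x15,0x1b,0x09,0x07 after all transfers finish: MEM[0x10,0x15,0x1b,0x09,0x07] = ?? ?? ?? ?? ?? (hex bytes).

[0] 0x09->0x15 len=5 : d5 ab 3c 8a 89
[1] 0x05->0x10 len=2 : f2 e7
[2] 0x0e->0x06 len=6 : 49 39 f2 e7 5b cc
query mem[0x10]=0xf2, mem[0x15]=0xd5, mem[0x1b]=0x44, mem[0x09]=0xe7, mem[0x07]=0x39

MEM[0x10,0x15,0x1b,0x09,0x07] = f2 d5 44 e7 39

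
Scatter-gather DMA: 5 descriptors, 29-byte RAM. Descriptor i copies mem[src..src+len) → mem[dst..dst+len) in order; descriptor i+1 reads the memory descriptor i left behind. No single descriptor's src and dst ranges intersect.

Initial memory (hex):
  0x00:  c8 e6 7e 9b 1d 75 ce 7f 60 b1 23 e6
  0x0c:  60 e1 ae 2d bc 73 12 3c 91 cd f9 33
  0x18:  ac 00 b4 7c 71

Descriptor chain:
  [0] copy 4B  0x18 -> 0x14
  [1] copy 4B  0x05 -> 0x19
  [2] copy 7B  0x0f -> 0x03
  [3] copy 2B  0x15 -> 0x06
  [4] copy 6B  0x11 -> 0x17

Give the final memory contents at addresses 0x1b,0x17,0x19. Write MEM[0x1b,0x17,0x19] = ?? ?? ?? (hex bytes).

D0: mem[0x14..0x17] <- [ac 00 b4 7c]
D1: mem[0x19..0x1c] <- [75 ce 7f 60]
D2: mem[0x03..0x09] <- [2d bc 73 12 3c ac 00]
D3: mem[0x06..0x07] <- [00 b4]
D4: mem[0x17..0x1c] <- [73 12 3c ac 00 b4]
query mem[0x1b]=0x00, mem[0x17]=0x73, mem[0x19]=0x3c

MEM[0x1b,0x17,0x19] = 00 73 3c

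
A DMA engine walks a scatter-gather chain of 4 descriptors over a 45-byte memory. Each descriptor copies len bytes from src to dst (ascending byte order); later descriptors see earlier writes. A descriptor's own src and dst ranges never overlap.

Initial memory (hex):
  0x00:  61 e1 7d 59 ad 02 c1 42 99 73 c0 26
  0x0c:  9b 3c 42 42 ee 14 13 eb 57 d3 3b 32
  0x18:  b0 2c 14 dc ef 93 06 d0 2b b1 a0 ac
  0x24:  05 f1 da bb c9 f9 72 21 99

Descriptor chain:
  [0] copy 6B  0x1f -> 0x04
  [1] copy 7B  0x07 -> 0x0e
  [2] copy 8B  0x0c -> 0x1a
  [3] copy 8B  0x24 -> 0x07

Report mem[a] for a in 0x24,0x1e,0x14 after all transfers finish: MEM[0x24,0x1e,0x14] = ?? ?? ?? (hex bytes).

MEM[0x24,0x1e,0x14] = 05 05 3c

D0: mem[0x04..0x09] <- [d0 2b b1 a0 ac 05]
D1: mem[0x0e..0x14] <- [a0 ac 05 c0 26 9b 3c]
D2: mem[0x1a..0x21] <- [9b 3c a0 ac 05 c0 26 9b]
D3: mem[0x07..0x0e] <- [05 f1 da bb c9 f9 72 21]
query mem[0x24]=0x05, mem[0x1e]=0x05, mem[0x14]=0x3c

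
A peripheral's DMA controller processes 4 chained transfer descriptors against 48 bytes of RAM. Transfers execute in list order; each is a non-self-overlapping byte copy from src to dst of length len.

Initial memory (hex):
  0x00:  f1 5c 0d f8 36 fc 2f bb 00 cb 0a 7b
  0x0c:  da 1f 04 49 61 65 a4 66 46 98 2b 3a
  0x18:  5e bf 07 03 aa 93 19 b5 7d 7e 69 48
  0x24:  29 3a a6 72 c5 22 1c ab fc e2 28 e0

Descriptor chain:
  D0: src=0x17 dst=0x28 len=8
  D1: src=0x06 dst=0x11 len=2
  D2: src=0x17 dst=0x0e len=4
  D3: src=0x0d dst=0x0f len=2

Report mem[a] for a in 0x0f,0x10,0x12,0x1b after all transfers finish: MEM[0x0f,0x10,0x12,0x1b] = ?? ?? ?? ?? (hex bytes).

MEM[0x0f,0x10,0x12,0x1b] = 1f 3a bb 03

#0 dst[0x28+8] := {0x3a,0x5e,0xbf,0x07,0x03,0xaa,0x93,0x19}
#1 dst[0x11+2] := {0x2f,0xbb}
#2 dst[0x0e+4] := {0x3a,0x5e,0xbf,0x07}
#3 dst[0x0f+2] := {0x1f,0x3a}
query mem[0x0f]=0x1f, mem[0x10]=0x3a, mem[0x12]=0xbb, mem[0x1b]=0x03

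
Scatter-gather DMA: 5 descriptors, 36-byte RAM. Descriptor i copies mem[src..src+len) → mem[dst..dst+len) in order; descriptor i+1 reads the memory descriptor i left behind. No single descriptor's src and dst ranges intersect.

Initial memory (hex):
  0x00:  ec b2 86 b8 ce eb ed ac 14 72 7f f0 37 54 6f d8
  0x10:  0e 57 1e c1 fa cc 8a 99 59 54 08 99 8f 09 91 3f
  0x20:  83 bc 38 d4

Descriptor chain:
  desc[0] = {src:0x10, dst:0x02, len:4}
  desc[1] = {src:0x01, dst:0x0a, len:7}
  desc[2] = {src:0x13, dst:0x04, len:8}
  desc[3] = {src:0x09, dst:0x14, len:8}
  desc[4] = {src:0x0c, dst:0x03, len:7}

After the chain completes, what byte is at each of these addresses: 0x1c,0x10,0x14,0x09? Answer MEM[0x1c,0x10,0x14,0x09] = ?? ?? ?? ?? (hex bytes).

MEM[0x1c,0x10,0x14,0x09] = 8f ac 59 1e

[0] 0x10->0x02 len=4 : 0e 57 1e c1
[1] 0x01->0x0a len=7 : b2 0e 57 1e c1 ed ac
[2] 0x13->0x04 len=8 : c1 fa cc 8a 99 59 54 08
[3] 0x09->0x14 len=8 : 59 54 08 57 1e c1 ed ac
[4] 0x0c->0x03 len=7 : 57 1e c1 ed ac 57 1e
query mem[0x1c]=0x8f, mem[0x10]=0xac, mem[0x14]=0x59, mem[0x09]=0x1e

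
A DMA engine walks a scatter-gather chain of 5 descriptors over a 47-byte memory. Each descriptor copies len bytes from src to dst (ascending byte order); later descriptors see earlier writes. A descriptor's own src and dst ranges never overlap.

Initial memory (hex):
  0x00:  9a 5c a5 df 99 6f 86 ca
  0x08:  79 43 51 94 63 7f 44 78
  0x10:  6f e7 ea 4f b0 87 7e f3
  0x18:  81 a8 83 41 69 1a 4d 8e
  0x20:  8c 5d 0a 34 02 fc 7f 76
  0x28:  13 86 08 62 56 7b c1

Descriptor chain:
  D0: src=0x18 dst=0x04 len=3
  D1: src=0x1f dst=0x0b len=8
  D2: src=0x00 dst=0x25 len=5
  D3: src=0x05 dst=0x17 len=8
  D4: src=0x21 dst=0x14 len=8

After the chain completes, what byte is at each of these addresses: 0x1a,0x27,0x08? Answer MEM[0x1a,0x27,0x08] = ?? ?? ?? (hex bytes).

MEM[0x1a,0x27,0x08] = a5 a5 79

[0] 0x18->0x04 len=3 : 81 a8 83
[1] 0x1f->0x0b len=8 : 8e 8c 5d 0a 34 02 fc 7f
[2] 0x00->0x25 len=5 : 9a 5c a5 df 81
[3] 0x05->0x17 len=8 : a8 83 ca 79 43 51 8e 8c
[4] 0x21->0x14 len=8 : 5d 0a 34 02 9a 5c a5 df
query mem[0x1a]=0xa5, mem[0x27]=0xa5, mem[0x08]=0x79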